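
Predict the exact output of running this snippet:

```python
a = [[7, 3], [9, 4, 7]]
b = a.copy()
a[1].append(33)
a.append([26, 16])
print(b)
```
[[7, 3], [9, 4, 7, 33]]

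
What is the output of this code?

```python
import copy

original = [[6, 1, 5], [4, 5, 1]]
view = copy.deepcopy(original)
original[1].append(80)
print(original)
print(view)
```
[[6, 1, 5], [4, 5, 1, 80]]
[[6, 1, 5], [4, 5, 1]]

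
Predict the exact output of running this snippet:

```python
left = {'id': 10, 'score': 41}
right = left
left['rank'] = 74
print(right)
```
{'id': 10, 'score': 41, 'rank': 74}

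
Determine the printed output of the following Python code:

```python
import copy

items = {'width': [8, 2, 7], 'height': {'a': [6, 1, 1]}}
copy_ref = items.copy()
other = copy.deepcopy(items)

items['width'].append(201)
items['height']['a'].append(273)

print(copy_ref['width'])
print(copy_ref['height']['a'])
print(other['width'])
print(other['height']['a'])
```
[8, 2, 7, 201]
[6, 1, 1, 273]
[8, 2, 7]
[6, 1, 1]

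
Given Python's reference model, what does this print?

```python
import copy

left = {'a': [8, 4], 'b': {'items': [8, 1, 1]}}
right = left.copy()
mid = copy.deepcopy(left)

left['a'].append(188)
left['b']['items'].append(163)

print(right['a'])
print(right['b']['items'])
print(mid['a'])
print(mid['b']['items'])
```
[8, 4, 188]
[8, 1, 1, 163]
[8, 4]
[8, 1, 1]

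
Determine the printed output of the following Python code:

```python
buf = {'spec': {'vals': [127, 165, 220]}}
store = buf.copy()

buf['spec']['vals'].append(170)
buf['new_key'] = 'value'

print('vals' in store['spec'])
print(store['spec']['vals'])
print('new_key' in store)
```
True
[127, 165, 220, 170]
False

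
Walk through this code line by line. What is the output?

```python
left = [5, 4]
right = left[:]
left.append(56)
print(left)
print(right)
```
[5, 4, 56]
[5, 4]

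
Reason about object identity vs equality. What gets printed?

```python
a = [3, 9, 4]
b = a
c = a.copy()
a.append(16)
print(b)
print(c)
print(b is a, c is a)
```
[3, 9, 4, 16]
[3, 9, 4]
True False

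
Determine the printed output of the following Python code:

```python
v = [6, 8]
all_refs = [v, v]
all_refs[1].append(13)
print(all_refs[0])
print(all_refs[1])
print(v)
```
[6, 8, 13]
[6, 8, 13]
[6, 8, 13]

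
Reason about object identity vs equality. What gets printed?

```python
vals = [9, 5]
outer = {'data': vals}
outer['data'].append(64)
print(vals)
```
[9, 5, 64]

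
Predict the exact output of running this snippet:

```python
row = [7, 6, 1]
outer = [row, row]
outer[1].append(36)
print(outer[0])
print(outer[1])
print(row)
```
[7, 6, 1, 36]
[7, 6, 1, 36]
[7, 6, 1, 36]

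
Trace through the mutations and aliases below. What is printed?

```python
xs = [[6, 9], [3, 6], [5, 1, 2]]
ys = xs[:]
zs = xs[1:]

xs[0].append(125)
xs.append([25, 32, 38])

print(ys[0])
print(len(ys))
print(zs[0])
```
[6, 9, 125]
3
[3, 6]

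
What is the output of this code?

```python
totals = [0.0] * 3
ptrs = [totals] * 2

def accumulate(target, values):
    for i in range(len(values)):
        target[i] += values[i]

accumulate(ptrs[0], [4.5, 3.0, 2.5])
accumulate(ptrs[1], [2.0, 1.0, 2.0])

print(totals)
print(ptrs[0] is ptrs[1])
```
[6.5, 4.0, 4.5]
True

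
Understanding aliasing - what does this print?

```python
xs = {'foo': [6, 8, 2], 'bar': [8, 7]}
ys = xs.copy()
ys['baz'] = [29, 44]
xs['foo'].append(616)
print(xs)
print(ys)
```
{'foo': [6, 8, 2, 616], 'bar': [8, 7]}
{'foo': [6, 8, 2, 616], 'bar': [8, 7], 'baz': [29, 44]}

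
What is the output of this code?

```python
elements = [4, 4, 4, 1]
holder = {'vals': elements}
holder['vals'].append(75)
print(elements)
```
[4, 4, 4, 1, 75]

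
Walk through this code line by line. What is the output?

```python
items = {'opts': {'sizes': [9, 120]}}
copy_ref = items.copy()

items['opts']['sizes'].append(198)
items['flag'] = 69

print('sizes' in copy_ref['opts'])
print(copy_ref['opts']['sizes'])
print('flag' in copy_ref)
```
True
[9, 120, 198]
False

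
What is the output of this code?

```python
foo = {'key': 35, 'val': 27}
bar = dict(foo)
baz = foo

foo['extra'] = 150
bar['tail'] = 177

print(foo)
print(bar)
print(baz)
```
{'key': 35, 'val': 27, 'extra': 150}
{'key': 35, 'val': 27, 'tail': 177}
{'key': 35, 'val': 27, 'extra': 150}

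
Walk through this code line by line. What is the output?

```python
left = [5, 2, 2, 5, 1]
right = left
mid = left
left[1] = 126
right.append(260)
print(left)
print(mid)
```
[5, 126, 2, 5, 1, 260]
[5, 126, 2, 5, 1, 260]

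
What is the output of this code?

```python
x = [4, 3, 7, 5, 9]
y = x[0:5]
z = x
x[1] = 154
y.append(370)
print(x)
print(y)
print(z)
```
[4, 154, 7, 5, 9]
[4, 3, 7, 5, 9, 370]
[4, 154, 7, 5, 9]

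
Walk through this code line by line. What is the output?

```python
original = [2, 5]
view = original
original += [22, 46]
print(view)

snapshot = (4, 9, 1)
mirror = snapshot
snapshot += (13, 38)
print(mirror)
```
[2, 5, 22, 46]
(4, 9, 1)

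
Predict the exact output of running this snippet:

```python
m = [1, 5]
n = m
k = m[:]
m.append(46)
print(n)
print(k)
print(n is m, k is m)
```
[1, 5, 46]
[1, 5]
True False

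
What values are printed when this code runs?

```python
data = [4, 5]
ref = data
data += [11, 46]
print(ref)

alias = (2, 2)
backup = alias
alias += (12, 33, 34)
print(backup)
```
[4, 5, 11, 46]
(2, 2)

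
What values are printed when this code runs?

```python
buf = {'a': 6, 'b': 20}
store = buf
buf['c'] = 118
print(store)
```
{'a': 6, 'b': 20, 'c': 118}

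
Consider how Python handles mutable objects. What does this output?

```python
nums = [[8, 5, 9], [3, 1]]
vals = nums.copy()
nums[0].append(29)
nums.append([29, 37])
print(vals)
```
[[8, 5, 9, 29], [3, 1]]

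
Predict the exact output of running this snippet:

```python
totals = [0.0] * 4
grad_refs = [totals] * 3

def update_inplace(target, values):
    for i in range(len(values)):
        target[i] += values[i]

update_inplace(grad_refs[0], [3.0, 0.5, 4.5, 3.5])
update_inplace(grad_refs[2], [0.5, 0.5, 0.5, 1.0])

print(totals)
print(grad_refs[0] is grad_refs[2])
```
[3.5, 1.0, 5.0, 4.5]
True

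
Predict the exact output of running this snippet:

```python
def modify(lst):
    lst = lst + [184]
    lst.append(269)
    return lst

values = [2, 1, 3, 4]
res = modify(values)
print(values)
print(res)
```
[2, 1, 3, 4]
[2, 1, 3, 4, 184, 269]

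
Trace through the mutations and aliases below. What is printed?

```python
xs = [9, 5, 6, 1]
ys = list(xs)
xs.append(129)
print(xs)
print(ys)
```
[9, 5, 6, 1, 129]
[9, 5, 6, 1]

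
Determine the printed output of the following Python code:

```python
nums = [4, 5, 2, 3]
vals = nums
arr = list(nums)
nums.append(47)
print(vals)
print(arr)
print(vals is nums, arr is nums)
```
[4, 5, 2, 3, 47]
[4, 5, 2, 3]
True False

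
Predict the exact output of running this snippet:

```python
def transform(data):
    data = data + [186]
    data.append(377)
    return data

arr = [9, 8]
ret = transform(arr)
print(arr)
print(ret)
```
[9, 8]
[9, 8, 186, 377]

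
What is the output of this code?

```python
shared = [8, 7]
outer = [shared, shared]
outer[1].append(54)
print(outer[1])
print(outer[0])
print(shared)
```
[8, 7, 54]
[8, 7, 54]
[8, 7, 54]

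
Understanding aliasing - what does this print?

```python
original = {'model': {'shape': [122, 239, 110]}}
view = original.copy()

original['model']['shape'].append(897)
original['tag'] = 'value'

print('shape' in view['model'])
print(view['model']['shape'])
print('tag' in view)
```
True
[122, 239, 110, 897]
False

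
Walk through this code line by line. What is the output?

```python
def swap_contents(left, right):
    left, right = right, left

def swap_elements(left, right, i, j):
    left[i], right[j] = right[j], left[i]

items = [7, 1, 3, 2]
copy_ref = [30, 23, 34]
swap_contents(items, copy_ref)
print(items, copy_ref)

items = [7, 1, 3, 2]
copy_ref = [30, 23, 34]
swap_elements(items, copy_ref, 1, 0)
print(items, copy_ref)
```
[7, 1, 3, 2] [30, 23, 34]
[7, 30, 3, 2] [1, 23, 34]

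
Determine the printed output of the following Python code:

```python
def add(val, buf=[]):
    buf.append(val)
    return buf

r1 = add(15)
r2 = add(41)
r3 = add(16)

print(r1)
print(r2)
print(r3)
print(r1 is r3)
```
[15, 41, 16]
[15, 41, 16]
[15, 41, 16]
True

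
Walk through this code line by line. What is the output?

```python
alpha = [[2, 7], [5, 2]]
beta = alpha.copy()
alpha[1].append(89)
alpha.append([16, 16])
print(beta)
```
[[2, 7], [5, 2, 89]]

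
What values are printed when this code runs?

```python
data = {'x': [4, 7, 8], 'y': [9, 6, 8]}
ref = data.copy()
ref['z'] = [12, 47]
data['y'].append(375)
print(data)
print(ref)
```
{'x': [4, 7, 8], 'y': [9, 6, 8, 375]}
{'x': [4, 7, 8], 'y': [9, 6, 8, 375], 'z': [12, 47]}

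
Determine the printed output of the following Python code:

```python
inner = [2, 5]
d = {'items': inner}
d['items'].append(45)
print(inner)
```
[2, 5, 45]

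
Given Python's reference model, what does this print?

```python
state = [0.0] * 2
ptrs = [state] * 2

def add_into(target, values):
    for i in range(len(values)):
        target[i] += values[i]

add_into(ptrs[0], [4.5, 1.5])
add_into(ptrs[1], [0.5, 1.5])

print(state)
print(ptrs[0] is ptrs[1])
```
[5.0, 3.0]
True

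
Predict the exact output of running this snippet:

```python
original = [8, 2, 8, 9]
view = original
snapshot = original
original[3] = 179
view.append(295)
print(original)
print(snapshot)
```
[8, 2, 8, 179, 295]
[8, 2, 8, 179, 295]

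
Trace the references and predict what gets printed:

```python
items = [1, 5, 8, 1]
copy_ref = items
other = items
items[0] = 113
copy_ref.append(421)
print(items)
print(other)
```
[113, 5, 8, 1, 421]
[113, 5, 8, 1, 421]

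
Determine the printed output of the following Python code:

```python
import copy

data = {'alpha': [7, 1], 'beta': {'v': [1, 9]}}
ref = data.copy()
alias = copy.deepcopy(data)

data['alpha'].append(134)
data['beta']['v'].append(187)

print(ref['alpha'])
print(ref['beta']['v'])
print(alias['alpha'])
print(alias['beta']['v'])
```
[7, 1, 134]
[1, 9, 187]
[7, 1]
[1, 9]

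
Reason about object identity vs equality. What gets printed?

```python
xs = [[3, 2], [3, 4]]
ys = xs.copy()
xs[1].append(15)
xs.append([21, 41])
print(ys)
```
[[3, 2], [3, 4, 15]]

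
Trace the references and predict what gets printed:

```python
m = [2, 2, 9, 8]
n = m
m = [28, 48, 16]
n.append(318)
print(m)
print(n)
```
[28, 48, 16]
[2, 2, 9, 8, 318]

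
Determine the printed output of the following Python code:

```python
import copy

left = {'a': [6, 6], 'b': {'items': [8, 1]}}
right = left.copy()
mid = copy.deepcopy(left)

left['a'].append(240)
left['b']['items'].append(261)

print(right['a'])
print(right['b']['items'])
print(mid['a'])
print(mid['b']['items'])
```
[6, 6, 240]
[8, 1, 261]
[6, 6]
[8, 1]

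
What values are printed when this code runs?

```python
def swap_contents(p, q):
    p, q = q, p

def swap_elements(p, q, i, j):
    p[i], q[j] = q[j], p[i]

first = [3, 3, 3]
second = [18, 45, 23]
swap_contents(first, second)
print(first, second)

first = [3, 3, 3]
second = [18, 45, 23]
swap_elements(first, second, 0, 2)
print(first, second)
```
[3, 3, 3] [18, 45, 23]
[23, 3, 3] [18, 45, 3]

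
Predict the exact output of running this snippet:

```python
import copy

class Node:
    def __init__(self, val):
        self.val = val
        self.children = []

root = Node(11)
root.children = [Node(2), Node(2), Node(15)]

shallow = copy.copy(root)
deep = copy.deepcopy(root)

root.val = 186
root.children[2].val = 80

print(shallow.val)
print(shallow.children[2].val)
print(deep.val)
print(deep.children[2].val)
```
11
80
11
15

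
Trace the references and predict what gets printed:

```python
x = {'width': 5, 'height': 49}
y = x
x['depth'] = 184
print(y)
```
{'width': 5, 'height': 49, 'depth': 184}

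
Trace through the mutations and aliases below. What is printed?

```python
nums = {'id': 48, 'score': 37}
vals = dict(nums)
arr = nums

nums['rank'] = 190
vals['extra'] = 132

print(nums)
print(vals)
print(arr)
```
{'id': 48, 'score': 37, 'rank': 190}
{'id': 48, 'score': 37, 'extra': 132}
{'id': 48, 'score': 37, 'rank': 190}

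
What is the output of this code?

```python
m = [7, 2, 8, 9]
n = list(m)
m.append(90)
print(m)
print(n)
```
[7, 2, 8, 9, 90]
[7, 2, 8, 9]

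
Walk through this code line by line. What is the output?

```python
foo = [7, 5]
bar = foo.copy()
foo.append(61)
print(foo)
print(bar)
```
[7, 5, 61]
[7, 5]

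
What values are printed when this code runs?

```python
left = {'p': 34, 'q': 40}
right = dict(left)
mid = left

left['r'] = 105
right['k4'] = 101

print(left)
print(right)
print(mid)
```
{'p': 34, 'q': 40, 'r': 105}
{'p': 34, 'q': 40, 'k4': 101}
{'p': 34, 'q': 40, 'r': 105}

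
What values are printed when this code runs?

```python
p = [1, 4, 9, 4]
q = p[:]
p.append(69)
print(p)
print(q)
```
[1, 4, 9, 4, 69]
[1, 4, 9, 4]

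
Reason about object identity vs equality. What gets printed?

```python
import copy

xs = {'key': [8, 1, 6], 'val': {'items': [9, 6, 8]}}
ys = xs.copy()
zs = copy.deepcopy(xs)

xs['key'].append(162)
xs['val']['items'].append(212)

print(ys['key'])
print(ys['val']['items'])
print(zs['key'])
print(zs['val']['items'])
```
[8, 1, 6, 162]
[9, 6, 8, 212]
[8, 1, 6]
[9, 6, 8]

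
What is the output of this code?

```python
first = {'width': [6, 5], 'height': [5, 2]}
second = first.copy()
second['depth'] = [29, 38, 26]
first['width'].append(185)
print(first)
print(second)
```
{'width': [6, 5, 185], 'height': [5, 2]}
{'width': [6, 5, 185], 'height': [5, 2], 'depth': [29, 38, 26]}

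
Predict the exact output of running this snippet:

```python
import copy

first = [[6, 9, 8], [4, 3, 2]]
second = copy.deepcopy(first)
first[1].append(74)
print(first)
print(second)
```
[[6, 9, 8], [4, 3, 2, 74]]
[[6, 9, 8], [4, 3, 2]]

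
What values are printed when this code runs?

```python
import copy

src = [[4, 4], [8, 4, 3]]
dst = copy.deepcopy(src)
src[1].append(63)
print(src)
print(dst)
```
[[4, 4], [8, 4, 3, 63]]
[[4, 4], [8, 4, 3]]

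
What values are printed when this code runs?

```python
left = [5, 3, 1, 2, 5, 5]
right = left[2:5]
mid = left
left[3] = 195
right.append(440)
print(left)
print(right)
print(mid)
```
[5, 3, 1, 195, 5, 5]
[1, 2, 5, 440]
[5, 3, 1, 195, 5, 5]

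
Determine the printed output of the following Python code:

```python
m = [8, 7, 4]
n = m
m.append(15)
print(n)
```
[8, 7, 4, 15]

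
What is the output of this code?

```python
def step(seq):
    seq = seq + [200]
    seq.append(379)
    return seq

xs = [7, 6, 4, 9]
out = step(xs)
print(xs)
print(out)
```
[7, 6, 4, 9]
[7, 6, 4, 9, 200, 379]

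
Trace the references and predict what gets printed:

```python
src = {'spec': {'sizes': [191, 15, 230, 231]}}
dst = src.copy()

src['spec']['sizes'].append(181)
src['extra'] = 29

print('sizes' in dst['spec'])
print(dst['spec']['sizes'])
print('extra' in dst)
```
True
[191, 15, 230, 231, 181]
False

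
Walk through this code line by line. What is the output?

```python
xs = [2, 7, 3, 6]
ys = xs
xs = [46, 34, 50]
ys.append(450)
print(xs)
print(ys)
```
[46, 34, 50]
[2, 7, 3, 6, 450]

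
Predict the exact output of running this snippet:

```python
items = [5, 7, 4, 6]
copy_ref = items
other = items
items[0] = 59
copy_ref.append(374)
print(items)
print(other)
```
[59, 7, 4, 6, 374]
[59, 7, 4, 6, 374]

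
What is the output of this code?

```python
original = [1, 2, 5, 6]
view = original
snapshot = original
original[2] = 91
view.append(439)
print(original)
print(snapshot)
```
[1, 2, 91, 6, 439]
[1, 2, 91, 6, 439]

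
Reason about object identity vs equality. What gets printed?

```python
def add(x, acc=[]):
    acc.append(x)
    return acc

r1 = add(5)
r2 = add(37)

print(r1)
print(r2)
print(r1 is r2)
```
[5, 37]
[5, 37]
True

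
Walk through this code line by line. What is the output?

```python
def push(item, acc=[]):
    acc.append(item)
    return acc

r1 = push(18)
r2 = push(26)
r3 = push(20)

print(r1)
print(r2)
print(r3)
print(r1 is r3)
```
[18, 26, 20]
[18, 26, 20]
[18, 26, 20]
True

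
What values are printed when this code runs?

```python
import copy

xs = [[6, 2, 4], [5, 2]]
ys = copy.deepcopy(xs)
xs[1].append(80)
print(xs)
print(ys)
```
[[6, 2, 4], [5, 2, 80]]
[[6, 2, 4], [5, 2]]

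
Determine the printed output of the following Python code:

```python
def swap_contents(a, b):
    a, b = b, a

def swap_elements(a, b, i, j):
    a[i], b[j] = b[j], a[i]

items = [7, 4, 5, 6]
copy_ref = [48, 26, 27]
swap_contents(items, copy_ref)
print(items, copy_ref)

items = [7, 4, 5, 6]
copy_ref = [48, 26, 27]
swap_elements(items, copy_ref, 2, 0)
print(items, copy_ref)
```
[7, 4, 5, 6] [48, 26, 27]
[7, 4, 48, 6] [5, 26, 27]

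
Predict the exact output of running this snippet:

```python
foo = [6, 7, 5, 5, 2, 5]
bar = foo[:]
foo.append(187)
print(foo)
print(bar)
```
[6, 7, 5, 5, 2, 5, 187]
[6, 7, 5, 5, 2, 5]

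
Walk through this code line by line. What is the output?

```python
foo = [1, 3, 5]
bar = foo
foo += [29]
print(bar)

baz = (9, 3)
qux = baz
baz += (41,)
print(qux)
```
[1, 3, 5, 29]
(9, 3)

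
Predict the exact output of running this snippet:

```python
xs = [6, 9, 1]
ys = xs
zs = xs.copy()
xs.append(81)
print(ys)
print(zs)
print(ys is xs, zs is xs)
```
[6, 9, 1, 81]
[6, 9, 1]
True False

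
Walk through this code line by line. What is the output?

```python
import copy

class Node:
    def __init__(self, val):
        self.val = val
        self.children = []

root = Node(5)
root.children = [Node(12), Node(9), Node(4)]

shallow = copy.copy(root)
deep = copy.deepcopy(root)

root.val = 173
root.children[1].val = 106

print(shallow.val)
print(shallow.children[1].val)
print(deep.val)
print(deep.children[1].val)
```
5
106
5
9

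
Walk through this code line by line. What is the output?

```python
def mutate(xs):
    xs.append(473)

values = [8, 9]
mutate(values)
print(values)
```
[8, 9, 473]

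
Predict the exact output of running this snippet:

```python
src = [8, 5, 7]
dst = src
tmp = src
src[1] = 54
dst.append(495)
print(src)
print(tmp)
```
[8, 54, 7, 495]
[8, 54, 7, 495]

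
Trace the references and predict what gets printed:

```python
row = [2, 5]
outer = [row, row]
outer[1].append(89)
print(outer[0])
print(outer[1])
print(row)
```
[2, 5, 89]
[2, 5, 89]
[2, 5, 89]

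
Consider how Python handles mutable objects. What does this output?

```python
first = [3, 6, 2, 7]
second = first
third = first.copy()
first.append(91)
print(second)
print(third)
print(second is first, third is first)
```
[3, 6, 2, 7, 91]
[3, 6, 2, 7]
True False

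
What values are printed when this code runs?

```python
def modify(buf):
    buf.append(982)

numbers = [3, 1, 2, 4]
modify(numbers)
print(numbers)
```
[3, 1, 2, 4, 982]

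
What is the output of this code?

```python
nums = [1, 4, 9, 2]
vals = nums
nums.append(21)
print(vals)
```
[1, 4, 9, 2, 21]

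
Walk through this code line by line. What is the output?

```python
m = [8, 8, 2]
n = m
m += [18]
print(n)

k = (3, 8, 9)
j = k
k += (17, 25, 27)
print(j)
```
[8, 8, 2, 18]
(3, 8, 9)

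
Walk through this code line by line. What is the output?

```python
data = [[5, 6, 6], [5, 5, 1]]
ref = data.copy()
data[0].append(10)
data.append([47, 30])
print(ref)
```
[[5, 6, 6, 10], [5, 5, 1]]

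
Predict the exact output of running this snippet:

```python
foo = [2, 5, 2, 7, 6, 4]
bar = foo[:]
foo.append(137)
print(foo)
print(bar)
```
[2, 5, 2, 7, 6, 4, 137]
[2, 5, 2, 7, 6, 4]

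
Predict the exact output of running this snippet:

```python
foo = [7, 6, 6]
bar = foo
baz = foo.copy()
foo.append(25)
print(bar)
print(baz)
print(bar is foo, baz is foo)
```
[7, 6, 6, 25]
[7, 6, 6]
True False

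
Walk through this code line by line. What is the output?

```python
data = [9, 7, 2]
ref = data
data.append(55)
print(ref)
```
[9, 7, 2, 55]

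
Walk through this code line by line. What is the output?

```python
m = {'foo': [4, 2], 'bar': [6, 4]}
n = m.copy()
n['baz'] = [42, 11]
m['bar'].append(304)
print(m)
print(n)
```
{'foo': [4, 2], 'bar': [6, 4, 304]}
{'foo': [4, 2], 'bar': [6, 4, 304], 'baz': [42, 11]}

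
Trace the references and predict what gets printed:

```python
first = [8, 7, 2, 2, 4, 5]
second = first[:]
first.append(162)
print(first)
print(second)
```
[8, 7, 2, 2, 4, 5, 162]
[8, 7, 2, 2, 4, 5]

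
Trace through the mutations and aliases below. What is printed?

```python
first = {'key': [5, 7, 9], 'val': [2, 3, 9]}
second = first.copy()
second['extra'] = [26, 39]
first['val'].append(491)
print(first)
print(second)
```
{'key': [5, 7, 9], 'val': [2, 3, 9, 491]}
{'key': [5, 7, 9], 'val': [2, 3, 9, 491], 'extra': [26, 39]}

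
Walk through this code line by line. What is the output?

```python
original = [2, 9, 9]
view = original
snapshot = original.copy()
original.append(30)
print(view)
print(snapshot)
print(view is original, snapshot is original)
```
[2, 9, 9, 30]
[2, 9, 9]
True False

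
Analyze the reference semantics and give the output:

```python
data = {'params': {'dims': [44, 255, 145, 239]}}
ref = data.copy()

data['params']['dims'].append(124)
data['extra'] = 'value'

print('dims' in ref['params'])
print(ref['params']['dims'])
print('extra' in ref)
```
True
[44, 255, 145, 239, 124]
False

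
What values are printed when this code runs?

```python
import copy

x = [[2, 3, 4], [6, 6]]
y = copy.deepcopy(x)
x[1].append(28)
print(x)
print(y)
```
[[2, 3, 4], [6, 6, 28]]
[[2, 3, 4], [6, 6]]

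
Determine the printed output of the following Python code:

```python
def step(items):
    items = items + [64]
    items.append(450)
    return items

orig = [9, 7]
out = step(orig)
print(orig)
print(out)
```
[9, 7]
[9, 7, 64, 450]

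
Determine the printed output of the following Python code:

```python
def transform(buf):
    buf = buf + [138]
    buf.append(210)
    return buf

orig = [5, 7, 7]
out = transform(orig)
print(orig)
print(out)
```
[5, 7, 7]
[5, 7, 7, 138, 210]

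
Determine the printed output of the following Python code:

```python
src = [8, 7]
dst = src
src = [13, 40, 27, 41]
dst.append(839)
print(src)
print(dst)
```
[13, 40, 27, 41]
[8, 7, 839]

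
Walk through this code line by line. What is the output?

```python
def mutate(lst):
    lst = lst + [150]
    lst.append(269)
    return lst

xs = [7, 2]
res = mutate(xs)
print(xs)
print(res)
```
[7, 2]
[7, 2, 150, 269]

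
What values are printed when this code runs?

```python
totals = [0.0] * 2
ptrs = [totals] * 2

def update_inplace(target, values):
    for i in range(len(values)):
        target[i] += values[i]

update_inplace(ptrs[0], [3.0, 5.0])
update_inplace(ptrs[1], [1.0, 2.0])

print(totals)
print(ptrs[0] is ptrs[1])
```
[4.0, 7.0]
True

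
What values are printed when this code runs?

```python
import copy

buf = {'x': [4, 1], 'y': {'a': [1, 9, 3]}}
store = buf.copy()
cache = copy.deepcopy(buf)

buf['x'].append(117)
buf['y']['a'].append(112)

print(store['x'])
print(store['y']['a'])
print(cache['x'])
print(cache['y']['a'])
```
[4, 1, 117]
[1, 9, 3, 112]
[4, 1]
[1, 9, 3]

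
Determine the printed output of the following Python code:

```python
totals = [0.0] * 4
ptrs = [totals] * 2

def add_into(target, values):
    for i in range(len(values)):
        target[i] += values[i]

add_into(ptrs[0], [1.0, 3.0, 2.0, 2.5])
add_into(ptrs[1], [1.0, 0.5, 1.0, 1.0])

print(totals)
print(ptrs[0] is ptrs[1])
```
[2.0, 3.5, 3.0, 3.5]
True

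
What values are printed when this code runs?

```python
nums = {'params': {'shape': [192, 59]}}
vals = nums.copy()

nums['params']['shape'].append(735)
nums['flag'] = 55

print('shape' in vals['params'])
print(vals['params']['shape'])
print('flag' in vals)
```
True
[192, 59, 735]
False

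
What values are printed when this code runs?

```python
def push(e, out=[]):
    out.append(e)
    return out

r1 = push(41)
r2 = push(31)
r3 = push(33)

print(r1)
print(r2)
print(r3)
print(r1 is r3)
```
[41, 31, 33]
[41, 31, 33]
[41, 31, 33]
True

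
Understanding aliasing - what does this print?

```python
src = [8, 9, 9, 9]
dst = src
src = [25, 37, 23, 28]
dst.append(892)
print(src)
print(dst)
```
[25, 37, 23, 28]
[8, 9, 9, 9, 892]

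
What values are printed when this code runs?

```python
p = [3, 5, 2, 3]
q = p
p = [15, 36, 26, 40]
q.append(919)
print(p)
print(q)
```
[15, 36, 26, 40]
[3, 5, 2, 3, 919]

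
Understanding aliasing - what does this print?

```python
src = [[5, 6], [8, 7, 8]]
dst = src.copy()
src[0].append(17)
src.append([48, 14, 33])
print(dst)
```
[[5, 6, 17], [8, 7, 8]]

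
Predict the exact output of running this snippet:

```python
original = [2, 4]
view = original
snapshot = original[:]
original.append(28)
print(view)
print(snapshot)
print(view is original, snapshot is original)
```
[2, 4, 28]
[2, 4]
True False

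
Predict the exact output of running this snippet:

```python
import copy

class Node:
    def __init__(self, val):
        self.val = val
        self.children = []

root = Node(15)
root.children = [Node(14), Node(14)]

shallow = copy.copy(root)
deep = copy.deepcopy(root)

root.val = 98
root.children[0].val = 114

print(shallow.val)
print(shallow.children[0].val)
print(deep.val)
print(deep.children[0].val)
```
15
114
15
14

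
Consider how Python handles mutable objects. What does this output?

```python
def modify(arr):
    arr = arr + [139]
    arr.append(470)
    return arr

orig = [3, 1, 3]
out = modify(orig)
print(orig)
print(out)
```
[3, 1, 3]
[3, 1, 3, 139, 470]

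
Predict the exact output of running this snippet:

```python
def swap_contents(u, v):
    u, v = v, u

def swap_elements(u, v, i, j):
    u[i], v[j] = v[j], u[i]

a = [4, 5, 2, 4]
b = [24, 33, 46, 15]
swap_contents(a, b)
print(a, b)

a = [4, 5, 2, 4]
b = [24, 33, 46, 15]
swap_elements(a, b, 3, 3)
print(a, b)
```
[4, 5, 2, 4] [24, 33, 46, 15]
[4, 5, 2, 15] [24, 33, 46, 4]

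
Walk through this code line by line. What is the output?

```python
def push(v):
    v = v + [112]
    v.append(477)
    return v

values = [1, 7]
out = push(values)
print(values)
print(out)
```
[1, 7]
[1, 7, 112, 477]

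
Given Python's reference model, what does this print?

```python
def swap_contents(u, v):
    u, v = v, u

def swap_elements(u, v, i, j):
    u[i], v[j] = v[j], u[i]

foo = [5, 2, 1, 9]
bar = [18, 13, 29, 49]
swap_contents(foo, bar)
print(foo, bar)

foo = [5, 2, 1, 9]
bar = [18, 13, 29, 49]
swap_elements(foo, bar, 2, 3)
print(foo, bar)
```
[5, 2, 1, 9] [18, 13, 29, 49]
[5, 2, 49, 9] [18, 13, 29, 1]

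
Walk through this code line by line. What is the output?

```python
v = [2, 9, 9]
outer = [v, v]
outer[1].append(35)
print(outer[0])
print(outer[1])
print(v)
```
[2, 9, 9, 35]
[2, 9, 9, 35]
[2, 9, 9, 35]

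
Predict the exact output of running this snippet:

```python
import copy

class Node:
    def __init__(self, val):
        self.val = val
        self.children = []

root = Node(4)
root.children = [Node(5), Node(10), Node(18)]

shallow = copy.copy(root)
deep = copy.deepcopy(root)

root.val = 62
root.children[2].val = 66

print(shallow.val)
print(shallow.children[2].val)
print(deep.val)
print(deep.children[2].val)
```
4
66
4
18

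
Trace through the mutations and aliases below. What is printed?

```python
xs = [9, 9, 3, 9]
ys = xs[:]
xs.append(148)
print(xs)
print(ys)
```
[9, 9, 3, 9, 148]
[9, 9, 3, 9]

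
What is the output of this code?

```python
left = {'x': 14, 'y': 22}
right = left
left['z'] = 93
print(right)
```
{'x': 14, 'y': 22, 'z': 93}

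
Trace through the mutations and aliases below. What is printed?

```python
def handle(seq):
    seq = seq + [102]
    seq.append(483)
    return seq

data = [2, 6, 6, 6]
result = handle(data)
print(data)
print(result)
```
[2, 6, 6, 6]
[2, 6, 6, 6, 102, 483]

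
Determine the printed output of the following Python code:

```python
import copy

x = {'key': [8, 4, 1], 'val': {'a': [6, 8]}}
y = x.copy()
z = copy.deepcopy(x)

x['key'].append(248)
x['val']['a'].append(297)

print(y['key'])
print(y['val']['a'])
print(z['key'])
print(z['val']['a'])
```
[8, 4, 1, 248]
[6, 8, 297]
[8, 4, 1]
[6, 8]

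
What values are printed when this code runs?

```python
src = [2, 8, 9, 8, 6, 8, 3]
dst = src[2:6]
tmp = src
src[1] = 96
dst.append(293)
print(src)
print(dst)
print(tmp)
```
[2, 96, 9, 8, 6, 8, 3]
[9, 8, 6, 8, 293]
[2, 96, 9, 8, 6, 8, 3]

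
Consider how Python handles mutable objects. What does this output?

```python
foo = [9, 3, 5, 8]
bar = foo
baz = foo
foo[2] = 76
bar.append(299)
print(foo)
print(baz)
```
[9, 3, 76, 8, 299]
[9, 3, 76, 8, 299]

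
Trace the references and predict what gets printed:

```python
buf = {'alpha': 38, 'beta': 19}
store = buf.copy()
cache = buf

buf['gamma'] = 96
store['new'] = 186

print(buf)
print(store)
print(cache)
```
{'alpha': 38, 'beta': 19, 'gamma': 96}
{'alpha': 38, 'beta': 19, 'new': 186}
{'alpha': 38, 'beta': 19, 'gamma': 96}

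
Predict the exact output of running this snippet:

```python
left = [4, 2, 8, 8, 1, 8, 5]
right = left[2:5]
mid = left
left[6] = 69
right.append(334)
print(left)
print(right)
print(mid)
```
[4, 2, 8, 8, 1, 8, 69]
[8, 8, 1, 334]
[4, 2, 8, 8, 1, 8, 69]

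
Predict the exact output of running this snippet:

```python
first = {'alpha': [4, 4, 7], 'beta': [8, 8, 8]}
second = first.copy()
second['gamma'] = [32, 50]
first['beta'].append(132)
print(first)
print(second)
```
{'alpha': [4, 4, 7], 'beta': [8, 8, 8, 132]}
{'alpha': [4, 4, 7], 'beta': [8, 8, 8, 132], 'gamma': [32, 50]}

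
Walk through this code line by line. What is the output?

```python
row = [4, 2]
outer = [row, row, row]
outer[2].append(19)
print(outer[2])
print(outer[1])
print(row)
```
[4, 2, 19]
[4, 2, 19]
[4, 2, 19]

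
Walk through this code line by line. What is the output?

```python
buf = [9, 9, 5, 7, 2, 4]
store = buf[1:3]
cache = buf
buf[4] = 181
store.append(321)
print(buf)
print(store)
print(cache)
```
[9, 9, 5, 7, 181, 4]
[9, 5, 321]
[9, 9, 5, 7, 181, 4]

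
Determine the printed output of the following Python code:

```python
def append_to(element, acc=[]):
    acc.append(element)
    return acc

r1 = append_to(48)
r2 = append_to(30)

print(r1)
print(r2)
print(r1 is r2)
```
[48, 30]
[48, 30]
True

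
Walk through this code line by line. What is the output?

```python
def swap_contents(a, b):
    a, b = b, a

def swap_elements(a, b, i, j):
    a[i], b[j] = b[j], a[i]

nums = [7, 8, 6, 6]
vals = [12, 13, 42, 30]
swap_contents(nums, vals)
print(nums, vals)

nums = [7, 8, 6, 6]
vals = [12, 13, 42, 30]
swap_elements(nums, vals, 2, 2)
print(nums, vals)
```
[7, 8, 6, 6] [12, 13, 42, 30]
[7, 8, 42, 6] [12, 13, 6, 30]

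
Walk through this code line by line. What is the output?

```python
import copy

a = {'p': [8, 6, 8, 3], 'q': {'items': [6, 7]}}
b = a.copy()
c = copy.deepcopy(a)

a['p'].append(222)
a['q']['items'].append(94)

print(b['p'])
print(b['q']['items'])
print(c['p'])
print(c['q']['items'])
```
[8, 6, 8, 3, 222]
[6, 7, 94]
[8, 6, 8, 3]
[6, 7]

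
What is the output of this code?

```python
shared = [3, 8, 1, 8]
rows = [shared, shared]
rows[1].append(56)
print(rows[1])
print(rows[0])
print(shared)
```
[3, 8, 1, 8, 56]
[3, 8, 1, 8, 56]
[3, 8, 1, 8, 56]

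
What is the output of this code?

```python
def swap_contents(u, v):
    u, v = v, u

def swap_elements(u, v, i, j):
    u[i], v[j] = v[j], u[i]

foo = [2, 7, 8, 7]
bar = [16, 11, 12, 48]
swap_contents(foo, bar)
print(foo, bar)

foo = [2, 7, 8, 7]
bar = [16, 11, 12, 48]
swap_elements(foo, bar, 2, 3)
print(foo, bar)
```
[2, 7, 8, 7] [16, 11, 12, 48]
[2, 7, 48, 7] [16, 11, 12, 8]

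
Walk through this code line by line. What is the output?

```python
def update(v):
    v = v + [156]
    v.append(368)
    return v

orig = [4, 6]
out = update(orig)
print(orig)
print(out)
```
[4, 6]
[4, 6, 156, 368]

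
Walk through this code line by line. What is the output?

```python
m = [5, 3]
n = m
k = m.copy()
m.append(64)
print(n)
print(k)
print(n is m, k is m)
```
[5, 3, 64]
[5, 3]
True False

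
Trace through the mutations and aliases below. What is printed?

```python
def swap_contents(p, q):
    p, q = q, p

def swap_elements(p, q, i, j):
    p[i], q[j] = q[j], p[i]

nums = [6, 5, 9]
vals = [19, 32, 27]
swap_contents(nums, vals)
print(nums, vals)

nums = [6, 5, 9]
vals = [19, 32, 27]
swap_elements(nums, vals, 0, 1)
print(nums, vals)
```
[6, 5, 9] [19, 32, 27]
[32, 5, 9] [19, 6, 27]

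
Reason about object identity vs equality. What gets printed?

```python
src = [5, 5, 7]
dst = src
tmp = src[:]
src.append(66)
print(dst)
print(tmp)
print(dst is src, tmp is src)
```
[5, 5, 7, 66]
[5, 5, 7]
True False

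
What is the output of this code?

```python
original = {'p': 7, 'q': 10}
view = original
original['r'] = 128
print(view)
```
{'p': 7, 'q': 10, 'r': 128}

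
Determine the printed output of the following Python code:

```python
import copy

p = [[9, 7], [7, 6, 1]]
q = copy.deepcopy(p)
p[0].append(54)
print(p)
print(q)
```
[[9, 7, 54], [7, 6, 1]]
[[9, 7], [7, 6, 1]]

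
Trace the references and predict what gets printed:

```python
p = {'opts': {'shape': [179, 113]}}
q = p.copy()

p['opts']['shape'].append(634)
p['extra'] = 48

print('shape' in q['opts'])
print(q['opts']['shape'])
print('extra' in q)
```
True
[179, 113, 634]
False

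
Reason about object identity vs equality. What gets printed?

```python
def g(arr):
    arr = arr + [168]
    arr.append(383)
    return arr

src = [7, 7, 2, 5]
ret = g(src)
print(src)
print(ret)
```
[7, 7, 2, 5]
[7, 7, 2, 5, 168, 383]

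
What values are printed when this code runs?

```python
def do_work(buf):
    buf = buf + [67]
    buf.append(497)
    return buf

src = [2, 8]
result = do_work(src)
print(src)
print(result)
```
[2, 8]
[2, 8, 67, 497]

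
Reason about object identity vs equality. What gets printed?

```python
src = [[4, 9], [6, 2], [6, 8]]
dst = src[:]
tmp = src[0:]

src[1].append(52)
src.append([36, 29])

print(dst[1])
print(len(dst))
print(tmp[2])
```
[6, 2, 52]
3
[6, 8]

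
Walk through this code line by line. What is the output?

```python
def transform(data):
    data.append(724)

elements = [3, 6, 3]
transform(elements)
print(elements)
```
[3, 6, 3, 724]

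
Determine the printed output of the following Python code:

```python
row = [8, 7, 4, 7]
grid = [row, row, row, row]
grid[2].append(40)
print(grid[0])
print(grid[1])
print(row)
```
[8, 7, 4, 7, 40]
[8, 7, 4, 7, 40]
[8, 7, 4, 7, 40]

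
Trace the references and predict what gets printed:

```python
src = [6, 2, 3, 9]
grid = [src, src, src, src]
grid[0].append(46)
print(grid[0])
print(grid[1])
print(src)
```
[6, 2, 3, 9, 46]
[6, 2, 3, 9, 46]
[6, 2, 3, 9, 46]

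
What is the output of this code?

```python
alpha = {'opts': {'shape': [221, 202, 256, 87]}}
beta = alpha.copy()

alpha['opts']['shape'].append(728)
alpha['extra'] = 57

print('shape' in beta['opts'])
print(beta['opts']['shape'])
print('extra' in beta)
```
True
[221, 202, 256, 87, 728]
False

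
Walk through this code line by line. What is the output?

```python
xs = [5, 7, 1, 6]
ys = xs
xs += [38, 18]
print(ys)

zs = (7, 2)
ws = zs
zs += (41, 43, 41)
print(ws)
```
[5, 7, 1, 6, 38, 18]
(7, 2)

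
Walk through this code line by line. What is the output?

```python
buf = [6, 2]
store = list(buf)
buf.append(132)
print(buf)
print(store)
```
[6, 2, 132]
[6, 2]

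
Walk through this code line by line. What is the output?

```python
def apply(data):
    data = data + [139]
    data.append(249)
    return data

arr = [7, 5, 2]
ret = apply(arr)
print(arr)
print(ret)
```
[7, 5, 2]
[7, 5, 2, 139, 249]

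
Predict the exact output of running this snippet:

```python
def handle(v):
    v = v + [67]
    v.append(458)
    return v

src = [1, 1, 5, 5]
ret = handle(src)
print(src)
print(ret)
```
[1, 1, 5, 5]
[1, 1, 5, 5, 67, 458]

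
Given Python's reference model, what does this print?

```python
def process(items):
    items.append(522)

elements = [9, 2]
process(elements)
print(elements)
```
[9, 2, 522]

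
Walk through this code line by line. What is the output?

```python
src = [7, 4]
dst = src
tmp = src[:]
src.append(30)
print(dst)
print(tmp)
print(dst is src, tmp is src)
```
[7, 4, 30]
[7, 4]
True False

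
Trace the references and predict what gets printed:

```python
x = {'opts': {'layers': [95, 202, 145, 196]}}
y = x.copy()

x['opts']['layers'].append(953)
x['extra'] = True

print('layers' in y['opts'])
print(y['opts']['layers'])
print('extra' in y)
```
True
[95, 202, 145, 196, 953]
False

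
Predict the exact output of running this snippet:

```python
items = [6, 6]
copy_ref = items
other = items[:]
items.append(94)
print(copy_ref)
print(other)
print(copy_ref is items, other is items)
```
[6, 6, 94]
[6, 6]
True False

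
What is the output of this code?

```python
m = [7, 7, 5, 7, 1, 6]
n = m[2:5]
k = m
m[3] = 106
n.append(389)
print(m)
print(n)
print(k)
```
[7, 7, 5, 106, 1, 6]
[5, 7, 1, 389]
[7, 7, 5, 106, 1, 6]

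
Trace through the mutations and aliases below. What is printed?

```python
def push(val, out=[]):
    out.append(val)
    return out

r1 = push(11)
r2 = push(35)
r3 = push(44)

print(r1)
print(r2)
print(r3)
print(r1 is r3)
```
[11, 35, 44]
[11, 35, 44]
[11, 35, 44]
True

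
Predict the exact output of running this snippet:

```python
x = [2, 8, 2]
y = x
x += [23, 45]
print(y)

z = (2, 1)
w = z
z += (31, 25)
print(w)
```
[2, 8, 2, 23, 45]
(2, 1)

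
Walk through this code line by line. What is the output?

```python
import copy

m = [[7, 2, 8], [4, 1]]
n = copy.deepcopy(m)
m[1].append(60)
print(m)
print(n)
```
[[7, 2, 8], [4, 1, 60]]
[[7, 2, 8], [4, 1]]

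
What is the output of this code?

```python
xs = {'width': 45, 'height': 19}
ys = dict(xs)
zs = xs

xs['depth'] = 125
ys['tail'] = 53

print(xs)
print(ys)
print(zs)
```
{'width': 45, 'height': 19, 'depth': 125}
{'width': 45, 'height': 19, 'tail': 53}
{'width': 45, 'height': 19, 'depth': 125}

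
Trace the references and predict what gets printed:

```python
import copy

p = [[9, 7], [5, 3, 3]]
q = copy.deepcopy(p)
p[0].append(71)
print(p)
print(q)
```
[[9, 7, 71], [5, 3, 3]]
[[9, 7], [5, 3, 3]]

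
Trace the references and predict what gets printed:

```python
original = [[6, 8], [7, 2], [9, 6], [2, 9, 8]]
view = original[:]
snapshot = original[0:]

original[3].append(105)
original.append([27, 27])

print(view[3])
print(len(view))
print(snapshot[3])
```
[2, 9, 8, 105]
4
[2, 9, 8, 105]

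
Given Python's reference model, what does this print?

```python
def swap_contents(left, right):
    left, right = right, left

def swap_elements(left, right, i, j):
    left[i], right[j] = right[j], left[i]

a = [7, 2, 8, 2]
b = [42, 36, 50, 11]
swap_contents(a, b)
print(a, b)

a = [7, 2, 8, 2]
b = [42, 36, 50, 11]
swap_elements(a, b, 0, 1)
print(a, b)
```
[7, 2, 8, 2] [42, 36, 50, 11]
[36, 2, 8, 2] [42, 7, 50, 11]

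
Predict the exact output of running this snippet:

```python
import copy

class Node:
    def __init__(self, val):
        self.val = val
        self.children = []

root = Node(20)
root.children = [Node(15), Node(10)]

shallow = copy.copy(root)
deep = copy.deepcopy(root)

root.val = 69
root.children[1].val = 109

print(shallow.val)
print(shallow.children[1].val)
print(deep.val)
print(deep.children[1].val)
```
20
109
20
10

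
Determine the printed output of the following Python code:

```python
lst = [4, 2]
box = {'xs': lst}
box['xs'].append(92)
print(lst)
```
[4, 2, 92]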